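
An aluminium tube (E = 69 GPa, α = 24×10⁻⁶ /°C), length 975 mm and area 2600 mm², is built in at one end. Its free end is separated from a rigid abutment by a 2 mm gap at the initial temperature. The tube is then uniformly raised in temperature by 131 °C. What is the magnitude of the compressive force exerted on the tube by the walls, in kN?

If the wall were absent the tube would grow by αΔT L = 24×10⁻⁶ × 131 × 975 = 3.065 mm.
The gap closes (δ_free > 2 mm) and the wall then resists a further 3.065 − 2 = 1.065 mm of expansion.
So σ = E(δ_free − g)/L = 69×10³ × 1.065/975 = 75.4 MPa.
P = σA = 75.4 × 2600 = 196 kN.

P ≈ 196 kN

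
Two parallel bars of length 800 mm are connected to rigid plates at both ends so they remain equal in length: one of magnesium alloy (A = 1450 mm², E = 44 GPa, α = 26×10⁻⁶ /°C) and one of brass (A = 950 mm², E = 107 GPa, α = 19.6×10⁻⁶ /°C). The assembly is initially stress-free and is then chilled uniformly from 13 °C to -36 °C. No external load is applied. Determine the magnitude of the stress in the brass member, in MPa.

Both members must finish at the same length. With the larger α, the magnesium alloy tends to over-contract; the plates restrain it, putting the magnesium alloy in tension and the brass in compression. With no external load the two internal forces are equal and opposite, magnitude P.
Compatibility of the two members (thermal + elastic change equal): (α₁ − α₂)ΔT = P·[1/(A₁E₁) + 1/(A₂E₂)].
|α₁ − α₂|·ΔT = 6.4×10⁻⁶ × 49 = 0.0003136.
1/(A₁E₁) + 1/(A₂E₂) = 1/(1450×44×10³) + 1/(950×107×10³) = 2.551×10⁻⁸ N⁻¹.
P = 0.0003136 / 2.551×10⁻⁸ = 12290 N = 12.29 kN.
σ_{brass} = P/A₂ = 12290/950 = 12.94 MPa, compressive.

σ ≈ 12.9 MPa (compressive)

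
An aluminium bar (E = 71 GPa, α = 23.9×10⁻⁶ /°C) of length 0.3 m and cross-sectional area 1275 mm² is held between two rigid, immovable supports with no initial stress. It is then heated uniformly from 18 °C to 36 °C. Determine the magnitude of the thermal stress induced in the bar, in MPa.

With length fixed, the mechanical strain must cancel the thermal strain αΔT = 23.9×10⁻⁶ × 18 = 430.2×10⁻⁶.
σ = EαΔT = 71×10³ × 23.9×10⁻⁶ × 18 = 30.54 MPa (compressive; the bar is trying to expand).

σ ≈ 30.5 MPa (compressive)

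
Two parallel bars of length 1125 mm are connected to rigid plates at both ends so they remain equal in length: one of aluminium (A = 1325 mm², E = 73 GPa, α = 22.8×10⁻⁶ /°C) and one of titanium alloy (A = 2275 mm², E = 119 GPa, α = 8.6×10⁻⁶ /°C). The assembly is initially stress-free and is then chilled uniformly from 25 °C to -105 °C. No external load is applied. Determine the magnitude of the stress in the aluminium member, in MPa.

σ ≈ 99.3 MPa (tensile)

The aluminium has the larger α, so on cooling it would change length more than the titanium alloy if both were free. The rigid plates force a common final length, so the aluminium is put into tension and the titanium alloy into compression, with equal and opposite forces P (no external load).
Compatibility of the two members (thermal + elastic change equal): (α₁ − α₂)ΔT = P·[1/(A₁E₁) + 1/(A₂E₂)].
|α₁ − α₂|·ΔT = 14.2×10⁻⁶ × 130 = 0.001846.
1/(A₁E₁) + 1/(A₂E₂) = 1/(1325×73×10³) + 1/(2275×119×10³) = 1.403×10⁻⁸ N⁻¹.
P = 0.001846 / 1.403×10⁻⁸ = 131600 N = 131.6 kN.
σ_{aluminium} = P/A₁ = 131600/1325 = 99.29 MPa, tensile.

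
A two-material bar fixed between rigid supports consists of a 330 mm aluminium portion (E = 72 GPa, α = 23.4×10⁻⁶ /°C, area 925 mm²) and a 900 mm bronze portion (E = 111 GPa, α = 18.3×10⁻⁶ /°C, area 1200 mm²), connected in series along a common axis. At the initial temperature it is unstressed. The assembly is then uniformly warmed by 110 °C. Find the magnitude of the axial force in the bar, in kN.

With the walls removed the bar would change length by δ_free = Σ αᵢΔT Lᵢ = 23.4×10⁻⁶×110×330 + 18.3×10⁻⁶×110×900 = 2.661 mm.
Since the ends are fixed, an axial force P builds up, equal in every segment, with P · Σ Lᵢ/(AᵢEᵢ) = δ_free.
The series flexibility is Σ Lᵢ/(AᵢEᵢ) = 330/(925×72×10³) + 900/(1200×111×10³) = 1.171×10⁻⁵ mm/N.
P = 2.661 / 1.171×10⁻⁵ = 227200 N = 227.2 kN, compressive.

P ≈ 227 kN (compressive)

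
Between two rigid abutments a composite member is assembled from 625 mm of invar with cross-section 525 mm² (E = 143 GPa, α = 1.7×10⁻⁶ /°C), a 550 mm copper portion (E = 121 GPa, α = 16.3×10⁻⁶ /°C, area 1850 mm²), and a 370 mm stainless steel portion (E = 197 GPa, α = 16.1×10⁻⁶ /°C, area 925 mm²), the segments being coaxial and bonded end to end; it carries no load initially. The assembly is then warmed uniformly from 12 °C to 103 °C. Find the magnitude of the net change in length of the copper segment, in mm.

|ΔL| ≈ 0.537 mm

With the walls removed the bar would change length by δ_free = Σ αᵢΔT Lᵢ = 1.7×10⁻⁶×91×625 + 16.3×10⁻⁶×91×550 + 16.1×10⁻⁶×91×370 = 1.455 mm.
Since the ends are fixed, an axial force P builds up, equal in every segment, with P · Σ Lᵢ/(AᵢEᵢ) = δ_free.
Σ Lᵢ/(AᵢEᵢ) = 625/(525×143×10³) + 550/(1850×121×10³) + 370/(925×197×10³) = 1.281×10⁻⁵ mm/N.
So P = 1.455 / 1.281×10⁻⁵ = 113.5 kN, compressive.
For the copper segment, free thermal change = 16.3×10⁻⁶×91×550 = 0.8158 mm and elastic change from P = 113500×550/(1850×121×10³) = 0.2789 mm; these oppose, so the net change is 0.537 mm (segment lengthens).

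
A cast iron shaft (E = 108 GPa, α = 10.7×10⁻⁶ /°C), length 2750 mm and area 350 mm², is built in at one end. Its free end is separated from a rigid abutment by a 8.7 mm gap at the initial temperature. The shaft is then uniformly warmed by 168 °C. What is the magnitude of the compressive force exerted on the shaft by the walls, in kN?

P ≈ 0 kN

If the wall were absent the shaft would grow by αΔT L = 10.7×10⁻⁶ × 168 × 2750 = 4.943 mm.
This is smaller than the 8.7 mm clearance, so the shaft expands freely without reaching the stop — the stress is zero.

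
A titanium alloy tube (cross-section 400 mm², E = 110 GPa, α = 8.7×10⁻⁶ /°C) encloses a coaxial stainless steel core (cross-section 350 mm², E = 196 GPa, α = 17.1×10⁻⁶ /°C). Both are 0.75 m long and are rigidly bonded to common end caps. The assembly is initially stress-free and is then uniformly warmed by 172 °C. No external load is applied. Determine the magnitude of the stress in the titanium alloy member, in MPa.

The stainless steel has the larger α, so on heating it would change length more than the titanium alloy if both were free. The rigid plates force a common final length, so the stainless steel is put into compression and the titanium alloy into tension, with equal and opposite forces P (no external load).
Equating the net (thermal + elastic) strains gives |α₁ − α₂|·ΔT = P·[1/(A₁E₁) + 1/(A₂E₂)].
|α₁ − α₂|·ΔT = 8.4×10⁻⁶ × 172 = 0.001445.
1/(A₁E₁) + 1/(A₂E₂) = 1/(400×110×10³) + 1/(350×196×10³) = 3.73×10⁻⁸ N⁻¹.
P = 0.001445 / 3.73×10⁻⁸ = 38730 N = 38.73 kN.
σ_{titanium alloy} = P/A₁ = 38730/400 = 96.82 MPa, tensile.

σ ≈ 96.8 MPa (tensile)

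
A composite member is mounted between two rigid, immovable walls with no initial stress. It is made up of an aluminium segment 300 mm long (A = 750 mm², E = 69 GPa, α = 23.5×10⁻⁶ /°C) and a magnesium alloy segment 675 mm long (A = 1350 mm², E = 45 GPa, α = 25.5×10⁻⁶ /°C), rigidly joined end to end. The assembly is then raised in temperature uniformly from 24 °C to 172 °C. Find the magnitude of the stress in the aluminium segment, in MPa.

With the walls removed the bar would change length by δ_free = Σ αᵢΔT Lᵢ = 23.5×10⁻⁶×148×300 + 25.5×10⁻⁶×148×675 = 3.591 mm.
The rigid supports impose zero overall length change; the single axial force P common to all segments must satisfy P Σ Lᵢ/(AᵢEᵢ) = δ_free.
The series flexibility is Σ Lᵢ/(AᵢEᵢ) = 300/(750×69×10³) + 675/(1350×45×10³) = 1.691×10⁻⁵ mm/N.
So P = 3.591 / 1.691×10⁻⁵ = 212.4 kN, compressive.
σ_{aluminium} = P / A = 212400 / 750 = 283.2 MPa.

σ ≈ 283 MPa (compressive)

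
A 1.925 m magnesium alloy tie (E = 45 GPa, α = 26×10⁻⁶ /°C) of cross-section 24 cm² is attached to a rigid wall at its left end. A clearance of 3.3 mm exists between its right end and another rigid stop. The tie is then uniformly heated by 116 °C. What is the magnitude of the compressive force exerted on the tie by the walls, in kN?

P ≈ 141 kN

Unrestrained expansion: δ_free = αΔT L = 26×10⁻⁶ × 116 × 1925 = 5.806 mm.
After closing the 3.3 mm clearance, 5.806 − 3.3 = 2.506 mm of expansion remains to be suppressed by the wall.
Compatibility: PL/(AE) = 2.506 mm, so σ = P/A = E × (2.506/1925) = 58.58 MPa.
P = σA = 58.58 × 2400 = 140.6 kN.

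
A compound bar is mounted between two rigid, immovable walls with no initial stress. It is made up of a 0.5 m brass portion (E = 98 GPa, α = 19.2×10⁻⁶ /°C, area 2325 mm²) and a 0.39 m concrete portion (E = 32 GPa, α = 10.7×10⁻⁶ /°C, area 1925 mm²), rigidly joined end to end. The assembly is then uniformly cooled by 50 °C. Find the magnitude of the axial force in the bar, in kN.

P ≈ 80.8 kN (tensile)

Free thermal contraction of the whole bar: Σ αᵢΔT Lᵢ = 19.2×10⁻⁶×50×500 + 10.7×10⁻⁶×50×390 = 0.6886 mm.
The walls prevent any net length change, so an axial force P (same in every segment) develops. Compatibility: P · Σ Lᵢ/(AᵢEᵢ) = δ_free.
The series flexibility is Σ Lᵢ/(AᵢEᵢ) = 500/(2325×98×10³) + 390/(1925×32×10³) = 8.526×10⁻⁶ mm/N.
So P = 0.6886 / 8.526×10⁻⁶ = 80.77 kN, tensile.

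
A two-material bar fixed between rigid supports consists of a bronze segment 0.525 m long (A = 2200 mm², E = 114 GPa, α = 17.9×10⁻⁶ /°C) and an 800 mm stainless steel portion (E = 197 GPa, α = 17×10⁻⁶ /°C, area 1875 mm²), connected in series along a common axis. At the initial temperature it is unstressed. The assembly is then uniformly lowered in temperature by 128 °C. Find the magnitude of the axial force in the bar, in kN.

With the walls removed the bar would change length by δ_free = Σ αᵢΔT Lᵢ = 17.9×10⁻⁶×128×525 + 17×10⁻⁶×128×800 = 2.944 mm.
The walls prevent any net length change, so an axial force P (same in every segment) develops. Compatibility: P · Σ Lᵢ/(AᵢEᵢ) = δ_free.
Σ Lᵢ/(AᵢEᵢ) = 525/(2200×114×10³) + 800/(1875×197×10³) = 4.259×10⁻⁶ mm/N.
So P = 2.944 / 4.259×10⁻⁶ = 691.1 kN, tensile.

P ≈ 691 kN (tensile)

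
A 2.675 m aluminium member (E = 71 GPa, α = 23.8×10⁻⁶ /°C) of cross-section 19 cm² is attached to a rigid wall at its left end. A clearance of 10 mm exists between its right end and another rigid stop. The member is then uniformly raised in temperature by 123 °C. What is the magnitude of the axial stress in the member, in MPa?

σ ≈ 0 MPa

Unrestrained expansion: δ_free = αΔT L = 23.8×10⁻⁶ × 123 × 2675 = 7.831 mm.
This is smaller than the 10 mm clearance, so the member expands freely without reaching the stop — the stress is zero.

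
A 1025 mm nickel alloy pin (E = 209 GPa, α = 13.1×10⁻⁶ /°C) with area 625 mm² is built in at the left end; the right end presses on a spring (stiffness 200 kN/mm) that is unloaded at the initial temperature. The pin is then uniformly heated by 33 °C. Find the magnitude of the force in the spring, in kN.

If the spring were absent the pin would lengthen by αΔT L = 13.1×10⁻⁶ × 33 × 1025 = 0.4431 mm.
Let P be the compressive force at the spring. The pin shortens elastically by PL/(AE) and the spring compresses by P/k; together these equal δ_free.
P [ L/(AE) + 1/k ] = δ_free → P [ 1025/(625×209×10³) + 1/(200×10³) ] = 0.4431.
P = 0.4431 / 1.285×10⁻⁵ = 34490 N.

P ≈ 34.5 kN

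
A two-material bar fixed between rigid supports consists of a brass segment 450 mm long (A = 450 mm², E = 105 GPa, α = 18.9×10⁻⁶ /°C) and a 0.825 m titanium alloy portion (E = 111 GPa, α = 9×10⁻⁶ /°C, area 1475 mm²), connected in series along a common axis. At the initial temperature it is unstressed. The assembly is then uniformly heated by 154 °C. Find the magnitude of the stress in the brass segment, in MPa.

σ ≈ 374 MPa (compressive)

Free thermal expansion of the whole bar: Σ αᵢΔT Lᵢ = 18.9×10⁻⁶×154×450 + 9×10⁻⁶×154×825 = 2.453 mm.
The rigid supports impose zero overall length change; the single axial force P common to all segments must satisfy P Σ Lᵢ/(AᵢEᵢ) = δ_free.
The series flexibility is Σ Lᵢ/(AᵢEᵢ) = 450/(450×105×10³) + 825/(1475×111×10³) = 1.456×10⁻⁵ mm/N.
So P = 2.453 / 1.456×10⁻⁵ = 168.5 kN, compressive.
σ_{brass} = P / A = 168500 / 450 = 374.4 MPa.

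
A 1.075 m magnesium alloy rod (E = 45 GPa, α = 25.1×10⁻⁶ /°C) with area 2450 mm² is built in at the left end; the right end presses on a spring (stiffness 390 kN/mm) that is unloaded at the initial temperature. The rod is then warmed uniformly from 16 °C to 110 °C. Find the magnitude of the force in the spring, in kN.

P ≈ 206 kN

The unrestrained thermal change is αΔT L = 25.1×10⁻⁶ × 94 × 1075 = 2.536 mm.
Let P be the compressive force at the spring. The rod shortens elastically by PL/(AE) and the spring compresses by P/k; together these equal δ_free.
P [ L/(AE) + 1/k ] = δ_free → P [ 1075/(2450×45×10³) + 1/(390×10³) ] = 2.536.
P = 2.536 / 1.231×10⁻⁵ = 206000 N.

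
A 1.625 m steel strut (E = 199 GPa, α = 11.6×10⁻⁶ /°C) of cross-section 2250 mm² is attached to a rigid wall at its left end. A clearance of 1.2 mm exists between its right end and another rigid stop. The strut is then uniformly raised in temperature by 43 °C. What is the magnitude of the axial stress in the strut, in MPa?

σ ≈ 0 MPa

Free thermal elongation = αΔT L = 11.6×10⁻⁶ × 43 × 1625 = 0.8105 mm.
Since δ_free = 0.811 mm is less than the 1.2 mm gap, the strut never touches the wall. No axial force develops.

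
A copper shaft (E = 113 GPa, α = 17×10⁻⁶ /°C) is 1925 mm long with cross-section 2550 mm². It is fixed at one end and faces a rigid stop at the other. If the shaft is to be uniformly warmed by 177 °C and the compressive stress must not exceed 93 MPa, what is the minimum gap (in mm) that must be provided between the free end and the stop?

g ≈ 4.21 mm

With no wall the shaft would lengthen by αΔT L = 17×10⁻⁶ × 177 × 1925 = 5.792 mm.
At the allowable stress the elastic shortening the wall may impose is σL/E = 93 × 1925 / (113×10³) = 1.584 mm.
So the gap has to take up the difference, g_min = δ_free − σL/E = 5.792 − 1.584 = 4.208 mm.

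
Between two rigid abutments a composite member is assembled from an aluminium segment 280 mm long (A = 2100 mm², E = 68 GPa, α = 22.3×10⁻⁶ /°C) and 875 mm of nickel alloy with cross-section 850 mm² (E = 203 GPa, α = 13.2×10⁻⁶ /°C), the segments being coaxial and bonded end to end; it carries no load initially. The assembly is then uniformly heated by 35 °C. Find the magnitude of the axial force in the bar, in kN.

P ≈ 88.6 kN (compressive)

Free thermal expansion of the whole bar: Σ αᵢΔT Lᵢ = 22.3×10⁻⁶×35×280 + 13.2×10⁻⁶×35×875 = 0.6228 mm.
The rigid supports impose zero overall length change; the single axial force P common to all segments must satisfy P Σ Lᵢ/(AᵢEᵢ) = δ_free.
Σ Lᵢ/(AᵢEᵢ) = 280/(2100×68×10³) + 875/(850×203×10³) = 7.032×10⁻⁶ mm/N.
P = 0.6228 / 7.032×10⁻⁶ = 88570 N = 88.57 kN, compressive.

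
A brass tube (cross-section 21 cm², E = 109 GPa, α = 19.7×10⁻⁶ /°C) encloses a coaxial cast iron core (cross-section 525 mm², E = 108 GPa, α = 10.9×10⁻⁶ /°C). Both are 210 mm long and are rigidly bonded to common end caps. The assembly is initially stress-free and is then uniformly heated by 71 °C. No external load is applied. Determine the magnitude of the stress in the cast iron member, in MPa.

The brass has the larger α, so on heating it would change length more than the cast iron if both were free. The rigid plates force a common final length, so the brass is put into compression and the cast iron into tension, with equal and opposite forces P (no external load).
Equating the net (thermal + elastic) strains gives |α₁ − α₂|·ΔT = P·[1/(A₁E₁) + 1/(A₂E₂)].
|α₁ − α₂|·ΔT = 8.8×10⁻⁶ × 71 = 0.0006248.
1/(A₁E₁) + 1/(A₂E₂) = 1/(2100×109×10³) + 1/(525×108×10³) = 2.201×10⁻⁸ N⁻¹.
So P = 0.0006248 / 2.201×10⁻⁸ = 28.39 kN.
σ_{cast iron} = P/A₂ = 28390/525 = 54.08 MPa, tensile.

σ ≈ 54.1 MPa (tensile)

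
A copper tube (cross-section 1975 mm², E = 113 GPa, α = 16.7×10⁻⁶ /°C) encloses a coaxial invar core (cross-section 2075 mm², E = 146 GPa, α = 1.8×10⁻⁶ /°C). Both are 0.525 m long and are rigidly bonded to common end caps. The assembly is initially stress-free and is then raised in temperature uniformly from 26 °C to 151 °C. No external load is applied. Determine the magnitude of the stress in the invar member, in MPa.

The copper has the larger α, so on heating it would change length more than the invar if both were free. The rigid plates force a common final length, so the copper is put into compression and the invar into tension, with equal and opposite forces P (no external load).
Compatibility of the two members (thermal + elastic change equal): (α₁ − α₂)ΔT = P·[1/(A₁E₁) + 1/(A₂E₂)].
|α₁ − α₂|·ΔT = 14.9×10⁻⁶ × 125 = 0.001862.
1/(A₁E₁) + 1/(A₂E₂) = 1/(1975×113×10³) + 1/(2075×146×10³) = 7.782×10⁻⁹ N⁻¹.
P = 0.001862 / 7.782×10⁻⁹ = 239300 N = 239.3 kN.
σ_{invar} = P/A₂ = 239300/2075 = 115.3 MPa, tensile.

σ ≈ 115 MPa (tensile)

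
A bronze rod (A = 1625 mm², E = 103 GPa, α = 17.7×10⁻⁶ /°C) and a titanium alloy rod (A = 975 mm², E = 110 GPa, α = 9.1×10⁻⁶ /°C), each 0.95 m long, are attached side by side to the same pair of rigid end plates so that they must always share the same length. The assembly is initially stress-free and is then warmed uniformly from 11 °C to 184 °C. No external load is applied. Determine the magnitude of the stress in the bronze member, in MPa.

The bronze has the larger α, so on heating it would change length more than the titanium alloy if both were free. The rigid plates force a common final length, so the bronze is put into compression and the titanium alloy into tension, with equal and opposite forces P (no external load).
Compatibility of the two members (thermal + elastic change equal): (α₁ − α₂)ΔT = P·[1/(A₁E₁) + 1/(A₂E₂)].
|α₁ − α₂|·ΔT = 8.6×10⁻⁶ × 173 = 0.001488.
1/(A₁E₁) + 1/(A₂E₂) = 1/(1625×103×10³) + 1/(975×110×10³) = 1.53×10⁻⁸ N⁻¹.
P = 0.001488 / 1.53×10⁻⁸ = 97250 N = 97.25 kN.
σ_{bronze} = P/A₁ = 97250/1625 = 59.85 MPa, compressive.

σ ≈ 59.8 MPa (compressive)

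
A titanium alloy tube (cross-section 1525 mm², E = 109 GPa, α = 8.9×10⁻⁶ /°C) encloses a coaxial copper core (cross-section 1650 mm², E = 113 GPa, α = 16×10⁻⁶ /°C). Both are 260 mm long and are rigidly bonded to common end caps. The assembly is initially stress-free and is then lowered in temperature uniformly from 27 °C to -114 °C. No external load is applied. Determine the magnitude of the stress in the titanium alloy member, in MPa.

σ ≈ 57.7 MPa (compressive)

Both members must finish at the same length. With the larger α, the copper tends to over-contract; the plates restrain it, putting the copper in tension and the titanium alloy in compression. With no external load the two internal forces are equal and opposite, magnitude P.
Compatibility of the two members (thermal + elastic change equal): (α₁ − α₂)ΔT = P·[1/(A₁E₁) + 1/(A₂E₂)].
|α₁ − α₂|·ΔT = 7.1×10⁻⁶ × 141 = 0.001001.
1/(A₁E₁) + 1/(A₂E₂) = 1/(1525×109×10³) + 1/(1650×113×10³) = 1.138×10⁻⁸ N⁻¹.
P = 0.001001 / 1.138×10⁻⁸ = 87980 N = 87.98 kN.
σ_{titanium alloy} = P/A₁ = 87980/1525 = 57.69 MPa, compressive.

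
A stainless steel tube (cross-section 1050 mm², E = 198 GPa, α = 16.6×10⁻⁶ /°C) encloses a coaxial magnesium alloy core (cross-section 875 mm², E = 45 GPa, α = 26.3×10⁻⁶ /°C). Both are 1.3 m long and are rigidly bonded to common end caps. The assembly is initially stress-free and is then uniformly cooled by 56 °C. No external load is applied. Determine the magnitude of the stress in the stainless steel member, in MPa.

The magnesium alloy has the larger α, so on cooling it would change length more than the stainless steel if both were free. The rigid plates force a common final length, so the magnesium alloy is put into tension and the stainless steel into compression, with equal and opposite forces P (no external load).
Setting the final lengths equal and cancelling L: (α₁ − α₂)ΔT = P/(A₁E₁) + P/(A₂E₂).
|α₁ − α₂|·ΔT = 9.7×10⁻⁶ × 56 = 0.0005432.
1/(A₁E₁) + 1/(A₂E₂) = 1/(1050×198×10³) + 1/(875×45×10³) = 3.021×10⁻⁸ N⁻¹.
So P = 0.0005432 / 3.021×10⁻⁸ = 17.98 kN.
σ_{stainless steel} = P/A₁ = 17980/1050 = 17.13 MPa, compressive.

σ ≈ 17.1 MPa (compressive)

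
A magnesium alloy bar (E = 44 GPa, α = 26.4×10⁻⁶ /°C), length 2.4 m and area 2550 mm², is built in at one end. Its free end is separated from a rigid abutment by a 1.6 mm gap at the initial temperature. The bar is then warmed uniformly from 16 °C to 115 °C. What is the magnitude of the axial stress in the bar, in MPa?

σ ≈ 85.7 MPa (compressive)

Free thermal elongation = αΔT L = 26.4×10⁻⁶ × 99 × 2400 = 6.273 mm.
The gap closes (δ_free > 1.6 mm) and the wall then resists a further 6.273 − 1.6 = 4.673 mm of expansion.
Compatibility: PL/(AE) = 4.673 mm, so σ = P/A = E × (4.673/2400) = 85.67 MPa.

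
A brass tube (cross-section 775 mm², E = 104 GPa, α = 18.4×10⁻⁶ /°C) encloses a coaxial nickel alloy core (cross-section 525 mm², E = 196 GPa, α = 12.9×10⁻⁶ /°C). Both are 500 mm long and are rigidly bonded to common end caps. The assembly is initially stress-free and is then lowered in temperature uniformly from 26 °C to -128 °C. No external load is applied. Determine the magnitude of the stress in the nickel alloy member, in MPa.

Equilibrium of a rigid end plate with no external load gives equal and opposite internal forces ±P in the two members. Since α_{brass} > α_{nickel alloy}, cooling drives the brass into tension and the nickel alloy into compression.
Setting the final lengths equal and cancelling L: (α₁ − α₂)ΔT = P/(A₁E₁) + P/(A₂E₂).
|α₁ − α₂|·ΔT = 5.5×10⁻⁶ × 154 = 0.000847.
1/(A₁E₁) + 1/(A₂E₂) = 1/(775×104×10³) + 1/(525×196×10³) = 2.213×10⁻⁸ N⁻¹.
So P = 0.000847 / 2.213×10⁻⁸ = 38.28 kN.
σ_{nickel alloy} = P/A₂ = 38280/525 = 72.92 MPa, compressive.

σ ≈ 72.9 MPa (compressive)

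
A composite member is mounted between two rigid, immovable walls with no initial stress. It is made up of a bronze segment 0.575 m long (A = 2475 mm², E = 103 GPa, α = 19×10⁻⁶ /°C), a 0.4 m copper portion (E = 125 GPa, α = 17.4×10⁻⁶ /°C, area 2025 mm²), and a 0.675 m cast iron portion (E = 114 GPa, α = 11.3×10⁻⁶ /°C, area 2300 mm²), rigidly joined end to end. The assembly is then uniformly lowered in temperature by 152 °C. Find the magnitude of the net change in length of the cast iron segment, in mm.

With the walls removed the bar would change length by δ_free = Σ αᵢΔT Lᵢ = 19×10⁻⁶×152×575 + 17.4×10⁻⁶×152×400 + 11.3×10⁻⁶×152×675 = 3.878 mm.
Since the ends are fixed, an axial force P builds up, equal in every segment, with P · Σ Lᵢ/(AᵢEᵢ) = δ_free.
The series flexibility is Σ Lᵢ/(AᵢEᵢ) = 575/(2475×103×10³) + 400/(2025×125×10³) + 675/(2300×114×10³) = 6.41×10⁻⁶ mm/N.
Hence P = δ_free / Σ(L/AE) = 3.878/6.41×10⁻⁶ = 605 kN (tensile).
For the cast iron segment, free thermal change = 11.3×10⁻⁶×152×675 = 1.159 mm and elastic change from P = 605000×675/(2300×114×10³) = 1.557 mm; these oppose, so the net change is 0.398 mm (segment lengthens).

|ΔL| ≈ 0.398 mm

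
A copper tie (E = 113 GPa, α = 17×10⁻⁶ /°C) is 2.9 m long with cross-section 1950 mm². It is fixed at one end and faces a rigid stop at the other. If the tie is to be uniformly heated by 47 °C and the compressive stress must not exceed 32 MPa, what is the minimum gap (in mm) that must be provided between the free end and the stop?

g ≈ 1.5 mm

Free expansion if unrestrained: δ_free = αΔT L = 17×10⁻⁶ × 47 × 2900 = 2.317 mm.
A stress of 32 MPa corresponds to the wall pushing the tie back by σL/E = 32×2900/(113×10³) = 0.8212 mm.
So the gap has to take up the difference, g_min = δ_free − σL/E = 2.317 − 0.8212 = 1.496 mm.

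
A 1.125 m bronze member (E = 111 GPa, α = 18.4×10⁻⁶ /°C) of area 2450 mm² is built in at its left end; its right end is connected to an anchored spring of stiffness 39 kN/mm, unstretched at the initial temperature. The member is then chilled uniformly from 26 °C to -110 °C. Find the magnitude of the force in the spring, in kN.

P ≈ 94.5 kN

The unrestrained thermal change is αΔT L = 18.4×10⁻⁶ × 136 × 1125 = 2.815 mm.
Let P be the tensile force in the spring. The member extends elastically by PL/(AE) and the spring stretches by P/k; together these equal δ_free.
So P = δ_free / [L/(AE) + 1/k] = 2.815 / [ 1125/(2450×111×10³) + 1/(39×10³) ].
P = 2.815 / 2.978×10⁻⁵ = 94540 N.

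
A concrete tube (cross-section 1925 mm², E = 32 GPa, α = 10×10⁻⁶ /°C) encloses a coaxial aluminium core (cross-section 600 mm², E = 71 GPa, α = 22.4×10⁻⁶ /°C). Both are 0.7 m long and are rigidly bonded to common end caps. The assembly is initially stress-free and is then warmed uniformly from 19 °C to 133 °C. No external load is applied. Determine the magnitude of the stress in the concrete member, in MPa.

σ ≈ 18.5 MPa (tensile)

The aluminium has the larger α, so on heating it would change length more than the concrete if both were free. The rigid plates force a common final length, so the aluminium is put into compression and the concrete into tension, with equal and opposite forces P (no external load).
Compatibility of the two members (thermal + elastic change equal): (α₁ − α₂)ΔT = P·[1/(A₁E₁) + 1/(A₂E₂)].
|α₁ − α₂|·ΔT = 12.4×10⁻⁶ × 114 = 0.001414.
1/(A₁E₁) + 1/(A₂E₂) = 1/(1925×32×10³) + 1/(600×71×10³) = 3.971×10⁻⁸ N⁻¹.
So P = 0.001414 / 3.971×10⁻⁸ = 35.6 kN.
σ_{concrete} = P/A₁ = 35600/1925 = 18.49 MPa, tensile.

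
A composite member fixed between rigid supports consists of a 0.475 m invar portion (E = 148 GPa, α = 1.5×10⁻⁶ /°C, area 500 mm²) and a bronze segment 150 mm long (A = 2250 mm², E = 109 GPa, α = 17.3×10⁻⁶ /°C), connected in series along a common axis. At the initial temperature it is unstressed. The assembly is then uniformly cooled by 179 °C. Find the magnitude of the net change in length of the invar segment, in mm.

With the walls removed the bar would change length by δ_free = Σ αᵢΔT Lᵢ = 1.5×10⁻⁶×179×475 + 17.3×10⁻⁶×179×150 = 0.592 mm.
The walls prevent any net length change, so an axial force P (same in every segment) develops. Compatibility: P · Σ Lᵢ/(AᵢEᵢ) = δ_free.
The series flexibility is Σ Lᵢ/(AᵢEᵢ) = 475/(500×148×10³) + 150/(2250×109×10³) = 7.031×10⁻⁶ mm/N.
So P = 0.592 / 7.031×10⁻⁶ = 84.21 kN, tensile.
For the invar segment, free thermal change = 1.5×10⁻⁶×179×475 = 0.1275 mm and elastic change from P = 84210×475/(500×148×10³) = 0.5405 mm; these oppose, so the net change is 0.413 mm (segment lengthens).

|ΔL| ≈ 0.413 mm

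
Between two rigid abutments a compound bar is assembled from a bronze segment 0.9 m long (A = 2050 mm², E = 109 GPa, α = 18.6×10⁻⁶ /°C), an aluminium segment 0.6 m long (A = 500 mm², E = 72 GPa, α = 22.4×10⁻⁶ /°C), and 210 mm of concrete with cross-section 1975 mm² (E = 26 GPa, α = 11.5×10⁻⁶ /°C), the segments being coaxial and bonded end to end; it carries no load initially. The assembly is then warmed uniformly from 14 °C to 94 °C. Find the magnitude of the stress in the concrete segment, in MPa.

If the supports were absent, the total length change would be Σ αᵢΔT Lᵢ = 18.6×10⁻⁶×80×900 + 22.4×10⁻⁶×80×600 + 11.5×10⁻⁶×80×210 = 2.608 mm.
Since the ends are fixed, an axial force P builds up, equal in every segment, with P · Σ Lᵢ/(AᵢEᵢ) = δ_free.
Σ Lᵢ/(AᵢEᵢ) = 900/(2050×109×10³) + 600/(500×72×10³) + 210/(1975×26×10³) = 2.478×10⁻⁵ mm/N.
P = 2.608 / 2.478×10⁻⁵ = 105200 N = 105.2 kN, compressive.
σ_{concrete} = P / A = 105200 / 1975 = 53.27 MPa.

σ ≈ 53.3 MPa (compressive)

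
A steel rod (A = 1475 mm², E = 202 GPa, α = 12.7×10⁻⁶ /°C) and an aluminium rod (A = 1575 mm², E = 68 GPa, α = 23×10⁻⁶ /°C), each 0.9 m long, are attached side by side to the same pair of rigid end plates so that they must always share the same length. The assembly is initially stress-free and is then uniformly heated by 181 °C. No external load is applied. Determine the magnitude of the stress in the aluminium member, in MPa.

σ ≈ 93.3 MPa (compressive)

Both members must finish at the same length. With the larger α, the aluminium tends to over-expand; the plates restrain it, putting the aluminium in compression and the steel in tension. With no external load the two internal forces are equal and opposite, magnitude P.
Compatibility of the two members (thermal + elastic change equal): (α₁ − α₂)ΔT = P·[1/(A₁E₁) + 1/(A₂E₂)].
|α₁ − α₂|·ΔT = 10.3×10⁻⁶ × 181 = 0.001864.
1/(A₁E₁) + 1/(A₂E₂) = 1/(1475×202×10³) + 1/(1575×68×10³) = 1.269×10⁻⁸ N⁻¹.
So P = 0.001864 / 1.269×10⁻⁸ = 146.9 kN.
σ_{aluminium} = P/A₂ = 146900/1575 = 93.25 MPa, compressive.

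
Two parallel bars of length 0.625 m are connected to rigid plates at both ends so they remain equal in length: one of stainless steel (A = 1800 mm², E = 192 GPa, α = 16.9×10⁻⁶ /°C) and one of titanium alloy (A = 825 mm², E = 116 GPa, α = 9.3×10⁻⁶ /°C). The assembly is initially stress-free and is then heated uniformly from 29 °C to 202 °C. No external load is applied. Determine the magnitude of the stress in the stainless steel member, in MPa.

σ ≈ 54.7 MPa (compressive)

Equilibrium of a rigid end plate with no external load gives equal and opposite internal forces ±P in the two members. Since α_{stainless steel} > α_{titanium alloy}, heating drives the stainless steel into compression and the titanium alloy into tension.
Setting the final lengths equal and cancelling L: (α₁ − α₂)ΔT = P/(A₁E₁) + P/(A₂E₂).
|α₁ − α₂|·ΔT = 7.6×10⁻⁶ × 173 = 0.001315.
1/(A₁E₁) + 1/(A₂E₂) = 1/(1800×192×10³) + 1/(825×116×10³) = 1.334×10⁻⁸ N⁻¹.
P = 0.001315 / 1.334×10⁻⁸ = 98540 N = 98.54 kN.
σ_{stainless steel} = P/A₁ = 98540/1800 = 54.74 MPa, compressive.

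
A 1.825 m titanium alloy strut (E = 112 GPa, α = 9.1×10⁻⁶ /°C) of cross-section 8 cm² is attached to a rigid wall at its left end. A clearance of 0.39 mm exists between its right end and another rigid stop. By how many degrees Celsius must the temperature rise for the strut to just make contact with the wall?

ΔT ≈ 23.5 °C

The gap closes when αΔT L = 0.39 mm, since the strut is still unstressed at that instant.
ΔT = 0.39 / (9.1×10⁻⁶ × 1825) = 23.48 °C.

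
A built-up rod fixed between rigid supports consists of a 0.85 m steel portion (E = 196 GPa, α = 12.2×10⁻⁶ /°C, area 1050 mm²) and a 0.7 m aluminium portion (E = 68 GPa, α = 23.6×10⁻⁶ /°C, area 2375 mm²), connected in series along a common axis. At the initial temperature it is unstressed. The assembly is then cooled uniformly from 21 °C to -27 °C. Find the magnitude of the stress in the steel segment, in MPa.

σ ≈ 145 MPa (tensile)

With the walls removed the bar would change length by δ_free = Σ αᵢΔT Lᵢ = 12.2×10⁻⁶×48×850 + 23.6×10⁻⁶×48×700 = 1.291 mm.
The walls prevent any net length change, so an axial force P (same in every segment) develops. Compatibility: P · Σ Lᵢ/(AᵢEᵢ) = δ_free.
The series flexibility is Σ Lᵢ/(AᵢEᵢ) = 850/(1050×196×10³) + 700/(2375×68×10³) = 8.465×10⁻⁶ mm/N.
Hence P = δ_free / Σ(L/AE) = 1.291/8.465×10⁻⁶ = 152.5 kN (tensile).
σ_{steel} = P / A = 152500 / 1050 = 145.2 MPa.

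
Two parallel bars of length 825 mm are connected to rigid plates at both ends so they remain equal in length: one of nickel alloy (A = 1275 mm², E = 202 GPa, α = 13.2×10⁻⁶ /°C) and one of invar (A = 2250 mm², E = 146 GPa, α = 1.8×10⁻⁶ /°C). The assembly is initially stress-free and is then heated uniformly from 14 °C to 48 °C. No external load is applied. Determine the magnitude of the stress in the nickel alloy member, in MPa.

The nickel alloy has the larger α, so on heating it would change length more than the invar if both were free. The rigid plates force a common final length, so the nickel alloy is put into compression and the invar into tension, with equal and opposite forces P (no external load).
Compatibility of the two members (thermal + elastic change equal): (α₁ − α₂)ΔT = P·[1/(A₁E₁) + 1/(A₂E₂)].
|α₁ − α₂|·ΔT = 11.4×10⁻⁶ × 34 = 0.0003876.
1/(A₁E₁) + 1/(A₂E₂) = 1/(1275×202×10³) + 1/(2250×146×10³) = 6.927×10⁻⁹ N⁻¹.
P = 0.0003876 / 6.927×10⁻⁹ = 55960 N = 55.96 kN.
σ_{nickel alloy} = P/A₁ = 55960/1275 = 43.89 MPa, compressive.

σ ≈ 43.9 MPa (compressive)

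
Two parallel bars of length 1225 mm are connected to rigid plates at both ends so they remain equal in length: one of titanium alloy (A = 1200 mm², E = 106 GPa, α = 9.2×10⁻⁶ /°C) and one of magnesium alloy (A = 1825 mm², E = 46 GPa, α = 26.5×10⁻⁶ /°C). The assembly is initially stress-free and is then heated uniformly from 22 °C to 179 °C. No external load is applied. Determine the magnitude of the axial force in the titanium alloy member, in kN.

P ≈ 137 kN (tensile in the titanium alloy)

Equilibrium of a rigid end plate with no external load gives equal and opposite internal forces ±P in the two members. Since α_{magnesium alloy} > α_{titanium alloy}, heating drives the magnesium alloy into compression and the titanium alloy into tension.
Setting the final lengths equal and cancelling L: (α₁ − α₂)ΔT = P/(A₁E₁) + P/(A₂E₂).
|α₁ − α₂|·ΔT = 17.3×10⁻⁶ × 157 = 0.002716.
1/(A₁E₁) + 1/(A₂E₂) = 1/(1200×106×10³) + 1/(1825×46×10³) = 1.977×10⁻⁸ N⁻¹.
P = 0.002716 / 1.977×10⁻⁸ = 137400 N = 137.4 kN.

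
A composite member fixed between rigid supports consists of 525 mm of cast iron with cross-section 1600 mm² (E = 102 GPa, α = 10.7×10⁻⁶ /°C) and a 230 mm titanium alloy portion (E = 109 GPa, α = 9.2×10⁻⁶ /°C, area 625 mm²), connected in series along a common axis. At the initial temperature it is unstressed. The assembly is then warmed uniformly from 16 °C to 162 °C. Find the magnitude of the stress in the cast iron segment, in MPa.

σ ≈ 107 MPa (compressive)

Free thermal expansion of the whole bar: Σ αᵢΔT Lᵢ = 10.7×10⁻⁶×146×525 + 9.2×10⁻⁶×146×230 = 1.129 mm.
The walls prevent any net length change, so an axial force P (same in every segment) develops. Compatibility: P · Σ Lᵢ/(AᵢEᵢ) = δ_free.
The series flexibility is Σ Lᵢ/(AᵢEᵢ) = 525/(1600×102×10³) + 230/(625×109×10³) = 6.593×10⁻⁶ mm/N.
Hence P = δ_free / Σ(L/AE) = 1.129/6.593×10⁻⁶ = 171.3 kN (compressive).
σ_{cast iron} = P / A = 171300 / 1600 = 107 MPa.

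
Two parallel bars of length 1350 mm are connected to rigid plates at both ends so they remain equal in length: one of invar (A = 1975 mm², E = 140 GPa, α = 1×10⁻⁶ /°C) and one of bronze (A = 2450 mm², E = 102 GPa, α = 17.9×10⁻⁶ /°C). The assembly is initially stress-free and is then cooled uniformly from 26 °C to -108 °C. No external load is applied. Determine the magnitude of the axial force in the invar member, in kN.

The bronze has the larger α, so on cooling it would change length more than the invar if both were free. The rigid plates force a common final length, so the bronze is put into tension and the invar into compression, with equal and opposite forces P (no external load).
Setting the final lengths equal and cancelling L: (α₁ − α₂)ΔT = P/(A₁E₁) + P/(A₂E₂).
|α₁ − α₂|·ΔT = 16.9×10⁻⁶ × 134 = 0.002265.
1/(A₁E₁) + 1/(A₂E₂) = 1/(1975×140×10³) + 1/(2450×102×10³) = 7.618×10⁻⁹ N⁻¹.
So P = 0.002265 / 7.618×10⁻⁹ = 297.3 kN.

P ≈ 297 kN (compressive in the invar)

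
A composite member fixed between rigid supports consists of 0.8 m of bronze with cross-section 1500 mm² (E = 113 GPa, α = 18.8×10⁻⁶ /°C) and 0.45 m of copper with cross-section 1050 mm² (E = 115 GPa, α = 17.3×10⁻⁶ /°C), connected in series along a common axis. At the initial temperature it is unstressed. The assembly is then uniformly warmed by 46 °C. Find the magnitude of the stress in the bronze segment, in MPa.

If the supports were absent, the total length change would be Σ αᵢΔT Lᵢ = 18.8×10⁻⁶×46×800 + 17.3×10⁻⁶×46×450 = 1.05 mm.
The rigid supports impose zero overall length change; the single axial force P common to all segments must satisfy P Σ Lᵢ/(AᵢEᵢ) = δ_free.
Σ Lᵢ/(AᵢEᵢ) = 800/(1500×113×10³) + 450/(1050×115×10³) = 8.446×10⁻⁶ mm/N.
P = 1.05 / 8.446×10⁻⁶ = 124300 N = 124.3 kN, compressive.
σ_{bronze} = P / A = 124300 / 1500 = 82.87 MPa.

σ ≈ 82.9 MPa (compressive)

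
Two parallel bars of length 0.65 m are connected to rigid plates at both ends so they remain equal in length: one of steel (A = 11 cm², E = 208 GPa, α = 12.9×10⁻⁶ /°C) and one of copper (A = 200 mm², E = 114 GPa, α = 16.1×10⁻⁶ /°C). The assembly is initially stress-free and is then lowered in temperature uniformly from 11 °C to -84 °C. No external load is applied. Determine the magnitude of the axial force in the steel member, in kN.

P ≈ 6.3 kN (compressive in the steel)

Equilibrium of a rigid end plate with no external load gives equal and opposite internal forces ±P in the two members. Since α_{copper} > α_{steel}, cooling drives the copper into tension and the steel into compression.
Setting the final lengths equal and cancelling L: (α₁ − α₂)ΔT = P/(A₁E₁) + P/(A₂E₂).
|α₁ − α₂|·ΔT = 3.2×10⁻⁶ × 95 = 0.000304.
1/(A₁E₁) + 1/(A₂E₂) = 1/(1100×208×10³) + 1/(200×114×10³) = 4.823×10⁻⁸ N⁻¹.
P = 0.000304 / 4.823×10⁻⁸ = 6303 N = 6.303 kN.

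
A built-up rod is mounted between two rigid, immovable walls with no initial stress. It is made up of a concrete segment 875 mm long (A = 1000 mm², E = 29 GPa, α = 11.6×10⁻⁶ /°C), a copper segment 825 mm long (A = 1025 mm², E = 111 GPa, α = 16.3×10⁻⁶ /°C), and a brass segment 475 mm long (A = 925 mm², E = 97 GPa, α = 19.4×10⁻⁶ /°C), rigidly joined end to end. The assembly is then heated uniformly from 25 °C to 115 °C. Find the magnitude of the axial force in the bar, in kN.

P ≈ 69.1 kN (compressive)

If the supports were absent, the total length change would be Σ αᵢΔT Lᵢ = 11.6×10⁻⁶×90×875 + 16.3×10⁻⁶×90×825 + 19.4×10⁻⁶×90×475 = 2.953 mm.
Since the ends are fixed, an axial force P builds up, equal in every segment, with P · Σ Lᵢ/(AᵢEᵢ) = δ_free.
The series flexibility is Σ Lᵢ/(AᵢEᵢ) = 875/(1000×29×10³) + 825/(1025×111×10³) + 475/(925×97×10³) = 4.272×10⁻⁵ mm/N.
Hence P = δ_free / Σ(L/AE) = 2.953/4.272×10⁻⁵ = 69.13 kN (compressive).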